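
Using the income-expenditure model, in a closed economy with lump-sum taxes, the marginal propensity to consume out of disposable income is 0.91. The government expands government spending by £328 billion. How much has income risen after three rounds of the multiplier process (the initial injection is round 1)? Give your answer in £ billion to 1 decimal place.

Round 1 adds ΔG = £328 billion; each later round is MPC = 0.91 times the previous.
After 3 rounds: 328 + 298.48 + 271.6168 = ΔG·(1 − c^3)/(1 − c) = 328 × (1 − 0.753571)/0.09 ≈ £898.1 billion.

£898.1 billion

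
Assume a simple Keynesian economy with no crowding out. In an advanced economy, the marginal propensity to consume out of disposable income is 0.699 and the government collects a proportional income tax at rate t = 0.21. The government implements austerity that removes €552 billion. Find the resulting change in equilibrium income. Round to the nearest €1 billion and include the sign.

Government-spending multiplier = 1/(1 − c(1−t)) = 1/(1 − 0.699×0.79) = 1/0.44779 ≈ 2.233.
ΔY = k × ΔG = (−€552 billion) / 0.44779 ≈ −€1,233 billion.

−€1,233 billion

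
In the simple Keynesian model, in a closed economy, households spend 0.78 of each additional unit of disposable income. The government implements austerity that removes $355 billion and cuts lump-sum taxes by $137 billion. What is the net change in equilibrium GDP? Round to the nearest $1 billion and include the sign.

Expenditure multiplier = 1/(1 − MPC) = 1/(1 − 0.78) = 1/0.22 ≈ 4.545.
ΔG contributes k·ΔG = (−$355 billion) / 0.22 ≈ −$1,613.6 billion.
ΔT of −$137 billion changes first-round spending by −c·ΔT = +$106.86 billion, contributing k·(−c·ΔT) = (+$106.86 billion) / 0.22 ≈ +$485.7 billion.
Net ΔY = k(ΔG − c·ΔT) = (−$248.14 billion) / 0.22 ≈ −$1,128 billion.

−$1,128 billion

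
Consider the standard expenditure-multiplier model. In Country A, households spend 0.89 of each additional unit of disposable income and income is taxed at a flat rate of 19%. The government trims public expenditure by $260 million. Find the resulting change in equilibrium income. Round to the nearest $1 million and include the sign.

Spending multiplier = 1/(1 − c(1−t)) = 1/(1 − 0.89×0.81) = 1/0.2791 ≈ 3.583.
ΔY = k × ΔG = (−$260 million) / 0.2791 ≈ −$932 million.

−$932 million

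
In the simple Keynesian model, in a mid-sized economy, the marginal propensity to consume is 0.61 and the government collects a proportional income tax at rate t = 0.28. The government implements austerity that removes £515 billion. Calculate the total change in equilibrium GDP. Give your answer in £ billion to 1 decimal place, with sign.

−£918.3 billion

Spending multiplier = 1/(1 − c(1−t)) = 1/(1 − 0.61×0.72) = 1/0.5608 ≈ 1.783.
ΔY = k × ΔG = (−£515 billion) / 0.5608 ≈ −£918.3 billion.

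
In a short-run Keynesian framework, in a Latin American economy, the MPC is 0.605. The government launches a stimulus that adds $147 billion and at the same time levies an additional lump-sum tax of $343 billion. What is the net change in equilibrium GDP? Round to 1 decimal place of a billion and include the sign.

−$153.2 billion

Expenditure multiplier = 1/(1 − MPC) = 1/(1 − 0.605) = 1/0.395 ≈ 2.532.
ΔG contributes k·ΔG = (+$147 billion) / 0.395 ≈ +$372.2 billion.
ΔT of +$343 billion changes first-round spending by −c·ΔT = −$207.515 billion, contributing k·(−c·ΔT) = (−$207.515 billion) / 0.395 ≈ −$525.4 billion.
Net ΔY = k(ΔG − c·ΔT) = (−$60.515 billion) / 0.395 ≈ −$153.2 billion.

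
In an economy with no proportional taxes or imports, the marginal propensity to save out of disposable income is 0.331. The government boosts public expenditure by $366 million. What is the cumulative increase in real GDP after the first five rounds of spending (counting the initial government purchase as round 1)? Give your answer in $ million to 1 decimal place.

MPC = 1 − MPS = 1 − 0.331 = 0.669.
Round 1 adds ΔG = $366 million; each later round is MPC = 0.669 times the previous.
After 5 rounds: 366 + 244.854 + 163.807326 + 109.587101094 + 73.313770631886 = ΔG·(1 − c^5)/(1 − c) = 366 × (1 − 0.134007957794349)/0.331 ≈ $957.6 million.

$957.6 million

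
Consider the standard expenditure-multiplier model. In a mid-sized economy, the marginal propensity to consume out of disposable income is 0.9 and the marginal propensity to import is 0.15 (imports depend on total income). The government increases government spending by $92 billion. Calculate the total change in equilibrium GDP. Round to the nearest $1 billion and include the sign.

+$368 billion

Spending multiplier = 1/(1 − c + m) = 1/(1 − 0.9 + 0.15) = 1/0.25 = 4.
ΔY = k × ΔG = (+$92 billion) / 0.25 = +$368 billion.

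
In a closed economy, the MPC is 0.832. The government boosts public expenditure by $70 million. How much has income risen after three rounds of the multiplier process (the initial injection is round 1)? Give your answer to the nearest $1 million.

Round 1 adds ΔG = $70 million; each later round is MPC = 0.832 times the previous.
After 3 rounds: 70 + 58.24 + 48.45568 = ΔG·(1 − c^3)/(1 − c) = 70 × (1 − 0.575930368)/0.168 ≈ $177 million.

$177 million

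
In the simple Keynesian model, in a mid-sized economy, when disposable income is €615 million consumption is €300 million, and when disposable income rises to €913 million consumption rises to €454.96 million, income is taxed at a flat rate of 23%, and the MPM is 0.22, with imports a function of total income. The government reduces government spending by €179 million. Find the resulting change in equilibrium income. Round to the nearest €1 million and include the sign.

−€218 million

MPC = ΔC/ΔYd = (454.96 − 300)/(913 − 615) = 154.96/298 = 0.52.
Government-spending multiplier = 1/(1 − c(1−t) + m) = 1/(1 − 0.52×0.77 + 0.22) = 1/0.8196 ≈ 1.22.
ΔY = k × ΔG = (−€179 million) / 0.8196 ≈ −€218 million.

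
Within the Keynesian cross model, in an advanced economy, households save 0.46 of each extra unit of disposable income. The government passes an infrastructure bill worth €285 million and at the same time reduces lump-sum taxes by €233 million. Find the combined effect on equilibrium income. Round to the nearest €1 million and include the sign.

+€893 million

MPC = 1 − MPS = 1 − 0.46 = 0.54.
Expenditure multiplier = 1/(1 − MPC) = 1/(1 − 0.54) = 1/0.46 ≈ 2.174.
ΔG contributes k·ΔG = (+€285 million) / 0.46 ≈ +€619.6 million.
ΔT of −€233 million changes first-round spending by −c·ΔT = +€125.82 million, contributing k·(−c·ΔT) = (+€125.82 million) / 0.46 ≈ +€273.5 million.
Net ΔY = k(ΔG − c·ΔT) = (+€410.82 million) / 0.46 ≈ +€893 million.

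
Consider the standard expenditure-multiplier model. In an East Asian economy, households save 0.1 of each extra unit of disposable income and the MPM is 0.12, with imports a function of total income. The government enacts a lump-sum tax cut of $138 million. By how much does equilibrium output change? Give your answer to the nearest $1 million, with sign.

MPC = 1 − MPS = 1 − 0.1 = 0.9.
A lump-sum tax change of −$138 million shifts disposable income by +$138 million; first-round consumption changes by −c × ΔT = −0.9 × (−$138 million) = +$124.2 million.
Expenditure multiplier = 1/(1 − c + m) = 1/(1 − 0.9 + 0.12) = 1/0.22 ≈ 4.545.
The tax multiplier is −c × k ≈ −4.091, so ΔY = k × (−c·ΔT) = (+$124.2 million) / 0.22 ≈ +$565 million.

+$565 million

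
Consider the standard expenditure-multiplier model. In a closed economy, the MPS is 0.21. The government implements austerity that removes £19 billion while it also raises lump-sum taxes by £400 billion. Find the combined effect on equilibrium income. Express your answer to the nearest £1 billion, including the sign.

−£1,595 billion

MPC = 1 − MPS = 1 − 0.21 = 0.79.
Expenditure multiplier = 1/(1 − MPC) = 1/(1 − 0.79) = 1/0.21 ≈ 4.762.
ΔG contributes k·ΔG = (−£19 billion) / 0.21 ≈ −£90.5 billion.
ΔT of +£400 billion changes first-round spending by −c·ΔT = −£316 billion, contributing k·(−c·ΔT) = (−£316 billion) / 0.21 ≈ −£1,504.8 billion.
Net ΔY = k(ΔG − c·ΔT) = (−£335 billion) / 0.21 ≈ −£1,595 billion.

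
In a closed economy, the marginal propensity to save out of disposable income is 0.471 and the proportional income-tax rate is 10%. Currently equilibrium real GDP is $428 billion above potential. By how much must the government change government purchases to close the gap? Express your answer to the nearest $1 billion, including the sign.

−$224 billion

MPC = 1 − MPS = 1 − 0.471 = 0.529.
Spending multiplier = 1/(1 − c(1−t)) = 1/(1 − 0.529×0.9) = 1/0.5239 ≈ 1.909.
Need ΔY = −$428 billion, so ΔG = ΔY/k = (−$428 billion) × 0.5239 ≈ −$224 billion.
The government should cut government purchases by $224 billion.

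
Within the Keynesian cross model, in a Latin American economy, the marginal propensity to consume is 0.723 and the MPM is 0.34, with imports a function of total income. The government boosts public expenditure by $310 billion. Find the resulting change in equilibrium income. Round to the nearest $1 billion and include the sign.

+$502 billion

Expenditure multiplier = 1/(1 − c + m) = 1/(1 − 0.723 + 0.34) = 1/0.617 ≈ 1.621.
ΔY = k × ΔG = (+$310 billion) / 0.617 ≈ +$502 billion.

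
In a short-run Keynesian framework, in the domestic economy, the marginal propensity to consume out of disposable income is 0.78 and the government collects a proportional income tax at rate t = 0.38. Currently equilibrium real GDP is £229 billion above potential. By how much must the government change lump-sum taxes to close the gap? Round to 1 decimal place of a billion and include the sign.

+£151.6 billion

Spending multiplier = 1/(1 − c(1−t)) = 1/(1 − 0.78×0.62) = 1/0.5164 ≈ 1.936.
Tax multiplier = −c·k = −0.78/0.5164 ≈ −1.51. Need ΔY = −£229 billion, so ΔT = ΔY/(−c·k) = −(−£229 billion) × 0.5164 / 0.78 ≈ +£151.6 billion.
The government should raise lump-sum taxes by £151.6 billion.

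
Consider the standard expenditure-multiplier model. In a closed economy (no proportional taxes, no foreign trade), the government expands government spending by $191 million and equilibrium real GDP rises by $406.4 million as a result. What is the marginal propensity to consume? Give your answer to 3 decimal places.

0.530

Implied spending multiplier k = ΔY/ΔG = 406.4/191 ≈ 2.1277.
Since k = 1/(1 − MPC), MPC = 1 − 1/k = 1 − ΔG/ΔY = 1 − 191/406.4 ≈ 0.530.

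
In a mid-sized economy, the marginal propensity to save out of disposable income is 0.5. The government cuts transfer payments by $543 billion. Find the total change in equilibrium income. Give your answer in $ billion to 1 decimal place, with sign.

MPC = 1 − MPS = 1 − 0.5 = 0.5.
The transfer change shifts disposable income by −$543 billion, so first-round consumption changes by c·ΔTR = 0.5 × (−$543 billion) = −$271.5 billion.
Expenditure multiplier = 1/(1 − MPC) = 1/(1 − 0.5) = 1/0.5 = 2.
The transfer multiplier is c × k = 1, so ΔY = k × (c·ΔTR) = (−$271.5 billion) / 0.5 = −$543 billion.

−$543.0 billion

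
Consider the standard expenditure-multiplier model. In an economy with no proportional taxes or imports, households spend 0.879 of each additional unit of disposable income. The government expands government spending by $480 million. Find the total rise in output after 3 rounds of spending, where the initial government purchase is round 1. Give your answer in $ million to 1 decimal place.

Round 1 adds ΔG = $480 million; each later round is MPC = 0.879 times the previous.
After 3 rounds: 480 + 421.92 + 370.86768 = ΔG·(1 − c^3)/(1 − c) = 480 × (1 − 0.679151439)/0.121 ≈ $1,272.8 million.

$1,272.8 million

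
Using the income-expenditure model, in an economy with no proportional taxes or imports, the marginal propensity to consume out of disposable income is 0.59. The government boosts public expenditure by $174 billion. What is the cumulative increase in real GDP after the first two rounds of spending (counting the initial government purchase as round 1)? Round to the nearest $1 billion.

$277 billion

Round 1 adds ΔG = $174 billion; each later round is MPC = 0.59 times the previous.
After 2 rounds: 174 + 102.66 = ΔG·(1 − c^2)/(1 − c) = 174 × (1 − 0.3481)/0.41 ≈ $277 billion.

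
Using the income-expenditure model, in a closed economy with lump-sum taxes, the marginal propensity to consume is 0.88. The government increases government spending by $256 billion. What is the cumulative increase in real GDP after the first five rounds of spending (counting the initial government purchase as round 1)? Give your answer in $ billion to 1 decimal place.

$1,007.5 billion

Round 1 adds ΔG = $256 billion; each later round is MPC = 0.88 times the previous.
After 5 rounds: 256 + 225.28 + 198.2464 + 174.456832 + 153.52201216 = ΔG·(1 − c^5)/(1 − c) = 256 × (1 − 0.5277319168)/0.12 ≈ $1,007.5 billion.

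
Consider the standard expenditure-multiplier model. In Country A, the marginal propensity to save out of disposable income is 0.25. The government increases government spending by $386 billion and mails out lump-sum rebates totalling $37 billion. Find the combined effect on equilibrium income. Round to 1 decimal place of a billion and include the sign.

+$1,655.0 billion

MPC = 1 − MPS = 1 − 0.25 = 0.75.
Expenditure multiplier = 1/(1 − MPC) = 1/(1 − 0.75) = 1/0.25 = 4.
ΔG contributes k·ΔG = (+$386 billion) / 0.25 = +$1,544 billion.
ΔT of −$37 billion changes first-round spending by −c·ΔT = +$27.75 billion, contributing k·(−c·ΔT) = (+$27.75 billion) / 0.25 = +$111 billion.
Net ΔY = k(ΔG − c·ΔT) = (+$413.75 billion) / 0.25 = +$1,655 billion.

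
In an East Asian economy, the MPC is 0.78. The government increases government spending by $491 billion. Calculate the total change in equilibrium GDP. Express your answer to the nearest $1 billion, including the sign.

Government-spending multiplier = 1/(1 − MPC) = 1/(1 − 0.78) = 1/0.22 ≈ 4.545.
ΔY = k × ΔG = (+$491 billion) / 0.22 ≈ +$2,232 billion.

+$2,232 billion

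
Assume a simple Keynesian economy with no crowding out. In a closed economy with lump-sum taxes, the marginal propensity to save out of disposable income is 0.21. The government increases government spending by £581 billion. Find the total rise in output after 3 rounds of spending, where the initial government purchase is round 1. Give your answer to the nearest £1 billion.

£1,403 billion

MPC = 1 − MPS = 1 − 0.21 = 0.79.
Round 1 adds ΔG = £581 billion; each later round is MPC = 0.79 times the previous.
After 3 rounds: 581 + 458.99 + 362.6021 = ΔG·(1 − c^3)/(1 − c) = 581 × (1 − 0.493039)/0.21 ≈ £1,403 billion.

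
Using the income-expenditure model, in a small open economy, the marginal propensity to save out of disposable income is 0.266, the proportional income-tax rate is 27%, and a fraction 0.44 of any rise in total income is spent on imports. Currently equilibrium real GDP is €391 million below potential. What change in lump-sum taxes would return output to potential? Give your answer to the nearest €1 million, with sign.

−€482 million

MPC = 1 − MPS = 1 − 0.266 = 0.734.
Spending multiplier = 1/(1 − c(1−t) + m) = 1/(1 − 0.734×0.73 + 0.44) = 1/0.90418 ≈ 1.106.
Tax multiplier = −c·k = −0.734/0.90418 ≈ −0.812. Need ΔY = +€391 million, so ΔT = ΔY/(−c·k) = −(+€391 million) × 0.90418 / 0.734 ≈ −€482 million.
The government should cut lump-sum taxes by €482 million.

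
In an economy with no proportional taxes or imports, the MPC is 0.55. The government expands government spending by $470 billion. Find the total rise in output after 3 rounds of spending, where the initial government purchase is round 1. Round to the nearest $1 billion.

$871 billion

Round 1 adds ΔG = $470 billion; each later round is MPC = 0.55 times the previous.
After 3 rounds: 470 + 258.5 + 142.175 = ΔG·(1 − c^3)/(1 − c) = 470 × (1 − 0.166375)/0.45 ≈ $871 billion.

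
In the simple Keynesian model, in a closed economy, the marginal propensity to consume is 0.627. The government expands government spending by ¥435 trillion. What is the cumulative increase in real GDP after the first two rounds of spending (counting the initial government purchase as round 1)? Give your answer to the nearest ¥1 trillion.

Round 1 adds ΔG = ¥435 trillion; each later round is MPC = 0.627 times the previous.
After 2 rounds: 435 + 272.745 = ΔG·(1 − c^2)/(1 − c) = 435 × (1 − 0.393129)/0.373 ≈ ¥708 trillion.

¥708 trillion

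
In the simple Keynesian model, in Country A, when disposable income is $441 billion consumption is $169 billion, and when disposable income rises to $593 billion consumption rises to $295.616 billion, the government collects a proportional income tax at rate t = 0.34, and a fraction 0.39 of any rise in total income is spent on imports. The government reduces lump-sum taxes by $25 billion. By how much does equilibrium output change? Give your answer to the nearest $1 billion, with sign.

+$25 billion

MPC = ΔC/ΔYd = (295.616 − 169)/(593 − 441) = 126.616/152 = 0.833.
A lump-sum tax change of −$25 billion shifts disposable income by +$25 billion; first-round consumption changes by −c × ΔT = −0.833 × (−$25 billion) = +$20.825 billion.
Expenditure multiplier = 1/(1 − c(1−t) + m) = 1/(1 − 0.833×0.66 + 0.39) = 1/0.84022 ≈ 1.19.
The tax multiplier is −c × k ≈ −0.991, so ΔY = k × (−c·ΔT) = (+$20.825 billion) / 0.84022 ≈ +$25 billion.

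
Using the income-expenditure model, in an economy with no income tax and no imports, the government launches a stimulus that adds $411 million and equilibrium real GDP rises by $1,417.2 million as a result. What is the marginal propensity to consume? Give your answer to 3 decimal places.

Implied spending multiplier k = ΔY/ΔG = 1,417.2/411 ≈ 3.4482.
Since k = 1/(1 − MPC), MPC = 1 − 1/k = 1 − ΔG/ΔY = 1 − 411/1,417.2 ≈ 0.710.

0.710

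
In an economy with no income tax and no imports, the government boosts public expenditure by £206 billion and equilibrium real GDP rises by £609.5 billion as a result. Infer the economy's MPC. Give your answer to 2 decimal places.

0.66

Implied spending multiplier k = ΔY/ΔG = 609.5/206 ≈ 2.9587.
Since k = 1/(1 − MPC), MPC = 1 − 1/k = 1 − ΔG/ΔY = 1 − 206/609.5 ≈ 0.66.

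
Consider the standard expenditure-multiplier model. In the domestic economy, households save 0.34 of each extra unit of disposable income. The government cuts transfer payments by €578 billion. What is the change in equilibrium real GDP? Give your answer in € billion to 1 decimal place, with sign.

−€1,122.0 billion

MPC = 1 − MPS = 1 − 0.34 = 0.66.
The transfer change shifts disposable income by −€578 billion, so first-round consumption changes by c·ΔTR = 0.66 × (−€578 billion) = −€381.48 billion.
Expenditure multiplier = 1/(1 − MPC) = 1/(1 − 0.66) = 1/0.34 ≈ 2.941.
The transfer multiplier is c × k ≈ 1.941, so ΔY = k × (c·ΔTR) = (−€381.48 billion) / 0.34 = −€1,122 billion.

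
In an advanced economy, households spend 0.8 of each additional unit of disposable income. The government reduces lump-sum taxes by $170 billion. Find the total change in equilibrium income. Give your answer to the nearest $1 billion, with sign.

+$680 billion

A lump-sum tax change of −$170 billion shifts disposable income by +$170 billion; first-round consumption changes by −c × ΔT = −0.8 × (−$170 billion) = +$136 billion.
Expenditure multiplier = 1/(1 − MPC) = 1/(1 − 0.8) = 1/0.2 = 5.
The tax multiplier is −c × k = −4, so ΔY = k × (−c·ΔT) = (+$136 billion) / 0.2 = +$680 billion.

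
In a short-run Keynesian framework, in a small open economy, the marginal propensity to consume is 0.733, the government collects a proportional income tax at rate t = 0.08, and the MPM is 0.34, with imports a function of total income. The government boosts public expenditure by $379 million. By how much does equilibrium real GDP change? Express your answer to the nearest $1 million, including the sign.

Expenditure multiplier = 1/(1 − c(1−t) + m) = 1/(1 − 0.733×0.92 + 0.34) = 1/0.66564 ≈ 1.502.
ΔY = k × ΔG = (+$379 million) / 0.66564 ≈ +$569 million.

+$569 million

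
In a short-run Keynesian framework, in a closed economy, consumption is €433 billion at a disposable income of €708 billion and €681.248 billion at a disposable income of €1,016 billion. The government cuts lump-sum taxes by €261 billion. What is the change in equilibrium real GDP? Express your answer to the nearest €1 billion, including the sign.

MPC = ΔC/ΔYd = (681.248 − 433)/(1,016 − 708) = 248.248/308 = 0.806.
A lump-sum tax change of −€261 billion shifts disposable income by +€261 billion; first-round consumption changes by −c × ΔT = −0.806 × (−€261 billion) = +€210.366 billion.
Expenditure multiplier = 1/(1 − MPC) = 1/(1 − 0.806) = 1/0.194 ≈ 5.155.
The tax multiplier is −c × k ≈ −4.155, so ΔY = k × (−c·ΔT) = (+€210.366 billion) / 0.194 ≈ +€1,084 billion.

+€1,084 billion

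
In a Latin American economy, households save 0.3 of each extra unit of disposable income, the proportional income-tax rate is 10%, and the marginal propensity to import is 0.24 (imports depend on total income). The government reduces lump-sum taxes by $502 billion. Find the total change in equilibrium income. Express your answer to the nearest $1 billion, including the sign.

MPC = 1 − MPS = 1 − 0.3 = 0.7.
A lump-sum tax change of −$502 billion shifts disposable income by +$502 billion; first-round consumption changes by −c × ΔT = −0.7 × (−$502 billion) = +$351.4 billion.
Expenditure multiplier = 1/(1 − c(1−t) + m) = 1/(1 − 0.7×0.9 + 0.24) = 1/0.61 ≈ 1.639.
The tax multiplier is −c × k ≈ −1.148, so ΔY = k × (−c·ΔT) = (+$351.4 billion) / 0.61 ≈ +$576 billion.

+$576 billion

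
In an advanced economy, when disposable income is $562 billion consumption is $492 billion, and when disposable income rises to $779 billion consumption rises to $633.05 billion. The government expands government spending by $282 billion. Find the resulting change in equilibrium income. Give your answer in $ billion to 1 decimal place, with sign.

+$805.7 billion

MPC = ΔC/ΔYd = (633.05 − 492)/(779 − 562) = 141.05/217 = 0.65.
Expenditure multiplier = 1/(1 − MPC) = 1/(1 − 0.65) = 1/0.35 ≈ 2.857.
ΔY = k × ΔG = (+$282 billion) / 0.35 ≈ +$805.7 billion.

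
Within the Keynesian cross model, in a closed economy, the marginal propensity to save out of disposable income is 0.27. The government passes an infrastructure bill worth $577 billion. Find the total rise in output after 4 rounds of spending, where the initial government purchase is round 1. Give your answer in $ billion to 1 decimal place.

$1,530.2 billion

MPC = 1 − MPS = 1 − 0.27 = 0.73.
Round 1 adds ΔG = $577 billion; each later round is MPC = 0.73 times the previous.
After 4 rounds: 577 + 421.21 + 307.4833 + 224.462809 = ΔG·(1 − c^4)/(1 − c) = 577 × (1 − 0.28398241)/0.27 ≈ $1,530.2 billion.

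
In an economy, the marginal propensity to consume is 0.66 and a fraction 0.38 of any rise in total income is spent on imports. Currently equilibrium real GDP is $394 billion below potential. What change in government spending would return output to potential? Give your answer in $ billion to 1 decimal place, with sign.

Spending multiplier = 1/(1 − c + m) = 1/(1 − 0.66 + 0.38) = 1/0.72 ≈ 1.389.
Need ΔY = +$394 billion, so ΔG = ΔY/k = (+$394 billion) × 0.72 ≈ +$283.7 billion.
The government should increase government spending by $283.7 billion.

+$283.7 billion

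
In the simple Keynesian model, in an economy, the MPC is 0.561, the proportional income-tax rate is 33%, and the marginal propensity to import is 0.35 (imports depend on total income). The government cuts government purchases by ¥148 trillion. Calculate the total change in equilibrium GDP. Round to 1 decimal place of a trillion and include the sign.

Spending multiplier = 1/(1 − c(1−t) + m) = 1/(1 − 0.561×0.67 + 0.35) = 1/0.97413 ≈ 1.027.
ΔY = k × ΔG = (−¥148 trillion) / 0.97413 ≈ −¥151.9 trillion.

−¥151.9 trillion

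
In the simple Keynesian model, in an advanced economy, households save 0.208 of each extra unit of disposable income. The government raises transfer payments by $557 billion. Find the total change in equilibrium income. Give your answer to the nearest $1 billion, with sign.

+$2,121 billion

MPC = 1 − MPS = 1 − 0.208 = 0.792.
The transfer change shifts disposable income by +$557 billion, so first-round consumption changes by c·ΔTR = 0.792 × (+$557 billion) = +$441.144 billion.
Expenditure multiplier = 1/(1 − MPC) = 1/(1 − 0.792) = 1/0.208 ≈ 4.808.
The transfer multiplier is c × k ≈ 3.808, so ΔY = k × (c·ΔTR) = (+$441.144 billion) / 0.208 ≈ +$2,121 billion.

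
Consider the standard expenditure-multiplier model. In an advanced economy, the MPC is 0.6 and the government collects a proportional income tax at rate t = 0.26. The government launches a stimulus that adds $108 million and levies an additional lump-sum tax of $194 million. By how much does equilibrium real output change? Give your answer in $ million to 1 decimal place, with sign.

−$15.1 million

Expenditure multiplier = 1/(1 − c(1−t)) = 1/(1 − 0.6×0.74) = 1/0.556 ≈ 1.799.
ΔG contributes k·ΔG = (+$108 million) / 0.556 ≈ +$194.2 million.
ΔT of +$194 million changes first-round spending by −c·ΔT = −$116.4 million, contributing k·(−c·ΔT) = (−$116.4 million) / 0.556 ≈ −$209.4 million.
Net ΔY = k(ΔG − c·ΔT) = (−$8.4 million) / 0.556 ≈ −$15.1 million.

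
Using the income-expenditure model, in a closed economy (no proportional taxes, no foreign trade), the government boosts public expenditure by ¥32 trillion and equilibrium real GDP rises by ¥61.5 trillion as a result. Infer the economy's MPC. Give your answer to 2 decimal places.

0.48

Implied spending multiplier k = ΔY/ΔG = 61.5/32 ≈ 1.9219.
Since k = 1/(1 − MPC), MPC = 1 − 1/k = 1 − ΔG/ΔY = 1 − 32/61.5 ≈ 0.48.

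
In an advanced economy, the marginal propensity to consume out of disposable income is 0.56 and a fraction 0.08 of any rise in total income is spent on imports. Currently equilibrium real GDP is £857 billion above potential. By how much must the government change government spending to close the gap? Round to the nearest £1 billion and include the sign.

Spending multiplier = 1/(1 − c + m) = 1/(1 − 0.56 + 0.08) = 1/0.52 ≈ 1.923.
Need ΔY = −£857 billion, so ΔG = ΔY/k = (−£857 billion) × 0.52 ≈ −£446 billion.
The government should cut government spending by £446 billion.

−£446 billion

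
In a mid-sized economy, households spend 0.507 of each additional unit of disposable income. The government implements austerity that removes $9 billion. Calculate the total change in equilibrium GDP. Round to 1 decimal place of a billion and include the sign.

Expenditure multiplier = 1/(1 − MPC) = 1/(1 − 0.507) = 1/0.493 ≈ 2.028.
ΔY = k × ΔG = (−$9 billion) / 0.493 ≈ −$18.3 billion.

−$18.3 billion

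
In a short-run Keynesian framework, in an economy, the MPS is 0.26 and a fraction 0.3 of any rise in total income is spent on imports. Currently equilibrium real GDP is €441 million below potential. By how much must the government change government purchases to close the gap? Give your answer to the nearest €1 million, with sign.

MPC = 1 − MPS = 1 − 0.26 = 0.74.
Spending multiplier = 1/(1 − c + m) = 1/(1 − 0.74 + 0.3) = 1/0.56 ≈ 1.786.
Need ΔY = +€441 million, so ΔG = ΔY/k = (+€441 million) × 0.56 ≈ +€247 million.
The government should increase government purchases by €247 million.

+€247 million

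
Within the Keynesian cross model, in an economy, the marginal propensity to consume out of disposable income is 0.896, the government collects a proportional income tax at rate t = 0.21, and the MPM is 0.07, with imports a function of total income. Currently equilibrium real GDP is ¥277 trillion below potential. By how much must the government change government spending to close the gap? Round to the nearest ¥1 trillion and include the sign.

Spending multiplier = 1/(1 − c(1−t) + m) = 1/(1 − 0.896×0.79 + 0.07) = 1/0.36216 ≈ 2.761.
Need ΔY = +¥277 trillion, so ΔG = ΔY/k = (+¥277 trillion) × 0.36216 ≈ +¥100 trillion.
The government should increase government spending by ¥100 trillion.

+¥100 trillion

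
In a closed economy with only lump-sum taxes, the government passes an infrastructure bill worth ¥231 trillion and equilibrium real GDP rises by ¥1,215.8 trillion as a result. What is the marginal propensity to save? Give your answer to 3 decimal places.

0.190

Implied spending multiplier k = ΔY/ΔG = 1,215.8/231 ≈ 5.2632.
Since k = 1/(1 − MPC), MPC = 1 − 1/k = 1 − ΔG/ΔY = 1 − 231/1,215.8 ≈ 0.810.
MPS = 1 − MPC = 0.190.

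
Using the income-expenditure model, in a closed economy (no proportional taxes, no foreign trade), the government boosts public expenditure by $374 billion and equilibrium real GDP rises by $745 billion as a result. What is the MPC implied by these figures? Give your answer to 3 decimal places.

0.498

Implied spending multiplier k = ΔY/ΔG = 745/374 ≈ 1.992.
Since k = 1/(1 − MPC), MPC = 1 − 1/k = 1 − ΔG/ΔY = 1 − 374/745 ≈ 0.498.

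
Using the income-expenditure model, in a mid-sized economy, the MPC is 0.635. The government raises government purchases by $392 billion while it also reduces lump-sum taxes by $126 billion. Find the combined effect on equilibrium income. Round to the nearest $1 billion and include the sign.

+$1,293 billion

Expenditure multiplier = 1/(1 − MPC) = 1/(1 − 0.635) = 1/0.365 ≈ 2.74.
ΔG contributes k·ΔG = (+$392 billion) / 0.365 ≈ +$1,074 billion.
ΔT of −$126 billion changes first-round spending by −c·ΔT = +$80.01 billion, contributing k·(−c·ΔT) = (+$80.01 billion) / 0.365 ≈ +$219.2 billion.
Net ΔY = k(ΔG − c·ΔT) = (+$472.01 billion) / 0.365 ≈ +$1,293 billion.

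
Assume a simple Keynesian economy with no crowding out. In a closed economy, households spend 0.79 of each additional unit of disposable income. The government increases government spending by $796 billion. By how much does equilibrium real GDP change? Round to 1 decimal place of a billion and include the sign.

Expenditure multiplier = 1/(1 − MPC) = 1/(1 − 0.79) = 1/0.21 ≈ 4.762.
ΔY = k × ΔG = (+$796 billion) / 0.21 ≈ +$3,790.5 billion.

+$3,790.5 billion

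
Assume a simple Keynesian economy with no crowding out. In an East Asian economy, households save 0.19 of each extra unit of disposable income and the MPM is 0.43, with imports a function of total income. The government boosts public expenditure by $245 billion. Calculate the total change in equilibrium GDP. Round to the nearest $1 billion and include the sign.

MPC = 1 − MPS = 1 − 0.19 = 0.81.
Government-spending multiplier = 1/(1 − c + m) = 1/(1 − 0.81 + 0.43) = 1/0.62 ≈ 1.613.
ΔY = k × ΔG = (+$245 billion) / 0.62 ≈ +$395 billion.

+$395 billion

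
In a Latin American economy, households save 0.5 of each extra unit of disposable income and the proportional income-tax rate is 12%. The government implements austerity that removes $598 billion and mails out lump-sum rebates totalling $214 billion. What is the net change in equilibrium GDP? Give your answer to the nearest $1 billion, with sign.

MPC = 1 − MPS = 1 − 0.5 = 0.5.
Expenditure multiplier = 1/(1 − c(1−t)) = 1/(1 − 0.5×0.88) = 1/0.56 ≈ 1.786.
ΔG contributes k·ΔG = (−$598 billion) / 0.56 ≈ −$1,067.9 billion.
ΔT of −$214 billion changes first-round spending by −c·ΔT = +$107 billion, contributing k·(−c·ΔT) = (+$107 billion) / 0.56 ≈ +$191.1 billion.
Net ΔY = k(ΔG − c·ΔT) = (−$491 billion) / 0.56 ≈ −$877 billion.

−$877 billion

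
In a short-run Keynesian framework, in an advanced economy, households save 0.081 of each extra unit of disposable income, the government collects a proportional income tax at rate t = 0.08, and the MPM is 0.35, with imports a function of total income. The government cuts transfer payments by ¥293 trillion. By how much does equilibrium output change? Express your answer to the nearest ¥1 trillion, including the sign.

−¥534 trillion

MPC = 1 − MPS = 1 − 0.081 = 0.919.
The transfer change shifts disposable income by −¥293 trillion, so first-round consumption changes by c·ΔTR = 0.919 × (−¥293 trillion) = −¥269.267 trillion.
Expenditure multiplier = 1/(1 − c(1−t) + m) = 1/(1 − 0.919×0.92 + 0.35) = 1/0.50452 ≈ 1.982.
The transfer multiplier is c × k ≈ 1.822, so ΔY = k × (c·ΔTR) = (−¥269.267 trillion) / 0.50452 ≈ −¥534 trillion.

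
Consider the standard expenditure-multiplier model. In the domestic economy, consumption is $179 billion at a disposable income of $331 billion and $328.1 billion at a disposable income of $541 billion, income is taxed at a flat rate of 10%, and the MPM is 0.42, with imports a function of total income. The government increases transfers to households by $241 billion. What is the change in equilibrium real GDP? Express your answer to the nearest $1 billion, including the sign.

+$219 billion

MPC = ΔC/ΔYd = (328.1 − 179)/(541 − 331) = 149.1/210 = 0.71.
The transfer change shifts disposable income by +$241 billion, so first-round consumption changes by c·ΔTR = 0.71 × (+$241 billion) = +$171.11 billion.
Expenditure multiplier = 1/(1 − c(1−t) + m) = 1/(1 − 0.71×0.9 + 0.42) = 1/0.781 ≈ 1.28.
The transfer multiplier is c × k ≈ 0.909, so ΔY = k × (c·ΔTR) = (+$171.11 billion) / 0.781 ≈ +$219 billion.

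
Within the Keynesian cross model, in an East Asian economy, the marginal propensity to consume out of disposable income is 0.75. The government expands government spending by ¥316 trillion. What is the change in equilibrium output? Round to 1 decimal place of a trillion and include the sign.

Spending multiplier = 1/(1 − MPC) = 1/(1 − 0.75) = 1/0.25 = 4.
ΔY = k × ΔG = (+¥316 trillion) / 0.25 = +¥1,264 trillion.

+¥1,264.0 trillion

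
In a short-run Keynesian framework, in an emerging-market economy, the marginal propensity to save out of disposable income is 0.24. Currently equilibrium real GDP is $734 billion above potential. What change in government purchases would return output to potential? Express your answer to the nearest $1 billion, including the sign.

−$176 billion

MPC = 1 − MPS = 1 − 0.24 = 0.76.
Spending multiplier = 1/(1 − MPC) = 1/(1 − 0.76) = 1/0.24 ≈ 4.167.
Need ΔY = −$734 billion, so ΔG = ΔY/k = (−$734 billion) × 0.24 ≈ −$176 billion.
The government should cut government purchases by $176 billion.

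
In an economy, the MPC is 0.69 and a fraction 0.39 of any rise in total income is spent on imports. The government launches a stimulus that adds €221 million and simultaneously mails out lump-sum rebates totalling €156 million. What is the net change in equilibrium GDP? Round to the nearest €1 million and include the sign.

+€469 million

Expenditure multiplier = 1/(1 − c + m) = 1/(1 − 0.69 + 0.39) = 1/0.7 ≈ 1.429.
ΔG contributes k·ΔG = (+€221 million) / 0.7 ≈ +€315.7 million.
ΔT of −€156 million changes first-round spending by −c·ΔT = +€107.64 million, contributing k·(−c·ΔT) = (+€107.64 million) / 0.7 ≈ +€153.8 million.
Net ΔY = k(ΔG − c·ΔT) = (+€328.64 million) / 0.7 ≈ +€469 million.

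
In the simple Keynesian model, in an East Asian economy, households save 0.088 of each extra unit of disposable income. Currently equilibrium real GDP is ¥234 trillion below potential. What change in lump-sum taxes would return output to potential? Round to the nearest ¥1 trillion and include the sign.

−¥23 trillion

MPC = 1 − MPS = 1 − 0.088 = 0.912.
Spending multiplier = 1/(1 − MPC) = 1/(1 − 0.912) = 1/0.088 ≈ 11.364.
Tax multiplier = −c·k = −0.912/0.088 ≈ −10.364. Need ΔY = +¥234 trillion, so ΔT = ΔY/(−c·k) = −(+¥234 trillion) × 0.088 / 0.912 ≈ −¥23 trillion.
The government should cut lump-sum taxes by ¥23 trillion.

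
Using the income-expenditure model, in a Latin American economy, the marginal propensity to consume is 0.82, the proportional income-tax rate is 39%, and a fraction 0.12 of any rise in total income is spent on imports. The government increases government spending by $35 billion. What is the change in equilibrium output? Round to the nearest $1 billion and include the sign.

+$56 billion

Government-spending multiplier = 1/(1 − c(1−t) + m) = 1/(1 − 0.82×0.61 + 0.12) = 1/0.6198 ≈ 1.613.
ΔY = k × ΔG = (+$35 billion) / 0.6198 ≈ +$56 billion.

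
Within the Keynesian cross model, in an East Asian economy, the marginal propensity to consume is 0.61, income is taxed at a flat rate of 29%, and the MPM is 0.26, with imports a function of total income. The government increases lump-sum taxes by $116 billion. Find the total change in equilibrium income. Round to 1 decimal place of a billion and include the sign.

A lump-sum tax change of +$116 billion shifts disposable income by −$116 billion; first-round consumption changes by −c × ΔT = −0.61 × (+$116 billion) = −$70.76 billion.
Expenditure multiplier = 1/(1 − c(1−t) + m) = 1/(1 − 0.61×0.71 + 0.26) = 1/0.8269 ≈ 1.209.
The tax multiplier is −c × k ≈ −0.738, so ΔY = k × (−c·ΔT) = (−$70.76 billion) / 0.8269 ≈ −$85.6 billion.

−$85.6 billion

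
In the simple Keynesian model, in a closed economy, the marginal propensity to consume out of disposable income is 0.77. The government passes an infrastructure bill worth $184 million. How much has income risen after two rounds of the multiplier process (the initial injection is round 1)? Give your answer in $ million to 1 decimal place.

Round 1 adds ΔG = $184 million; each later round is MPC = 0.77 times the previous.
After 2 rounds: 184 + 141.68 = ΔG·(1 − c^2)/(1 − c) = 184 × (1 − 0.5929)/0.23 ≈ $325.7 million.

$325.7 million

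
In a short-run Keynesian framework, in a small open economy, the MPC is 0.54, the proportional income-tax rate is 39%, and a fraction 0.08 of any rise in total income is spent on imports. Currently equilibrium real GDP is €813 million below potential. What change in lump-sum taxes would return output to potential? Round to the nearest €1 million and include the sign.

−€1,130 million

Spending multiplier = 1/(1 − c(1−t) + m) = 1/(1 − 0.54×0.61 + 0.08) = 1/0.7506 ≈ 1.332.
Tax multiplier = −c·k = −0.54/0.7506 ≈ −0.719. Need ΔY = +€813 million, so ΔT = ΔY/(−c·k) = −(+€813 million) × 0.7506 / 0.54 ≈ −€1,130 million.
The government should cut lump-sum taxes by €1,130 million.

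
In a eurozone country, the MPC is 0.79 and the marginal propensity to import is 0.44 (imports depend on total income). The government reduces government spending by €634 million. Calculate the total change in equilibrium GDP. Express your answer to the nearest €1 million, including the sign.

−€975 million

Spending multiplier = 1/(1 − c + m) = 1/(1 − 0.79 + 0.44) = 1/0.65 ≈ 1.538.
ΔY = k × ΔG = (−€634 million) / 0.65 ≈ −€975 million.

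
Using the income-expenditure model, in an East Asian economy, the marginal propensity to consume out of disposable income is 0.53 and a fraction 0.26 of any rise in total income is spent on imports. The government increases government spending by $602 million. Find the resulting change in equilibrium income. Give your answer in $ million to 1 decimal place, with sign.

+$824.7 million

Government-spending multiplier = 1/(1 − c + m) = 1/(1 − 0.53 + 0.26) = 1/0.73 ≈ 1.37.
ΔY = k × ΔG = (+$602 million) / 0.73 ≈ +$824.7 million.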